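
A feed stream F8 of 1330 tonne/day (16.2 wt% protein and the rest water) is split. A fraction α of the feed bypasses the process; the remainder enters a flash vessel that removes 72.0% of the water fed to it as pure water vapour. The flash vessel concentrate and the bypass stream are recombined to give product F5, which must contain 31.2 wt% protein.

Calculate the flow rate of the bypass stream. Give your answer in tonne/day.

270.2 tonne/day

All 1330×0.162 = 215.46 tonne/day of protein reaches F5, so F5 = 215.46/0.312 = 690.58 tonne/day and vapour = 639.42 tonne/day.
The evaporator receives (1−α)·1330 of feed at 0.838 water and removes 0.720 of that water:
0.720×0.838×(1−α)×1330 = 639.42
(1−α) = 639.42/802.47 = 0.7968;  α = 0.2032.
Bypass flow = 0.2032×1330 = 270.23 tonne/day.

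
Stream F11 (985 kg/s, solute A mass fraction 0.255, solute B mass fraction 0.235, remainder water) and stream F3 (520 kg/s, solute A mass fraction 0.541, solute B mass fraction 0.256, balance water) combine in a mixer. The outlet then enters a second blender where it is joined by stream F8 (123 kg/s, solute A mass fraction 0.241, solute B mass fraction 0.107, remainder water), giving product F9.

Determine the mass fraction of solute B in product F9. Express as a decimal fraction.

0.232

Overall, product flow = 1628 kg/s.
solute B in = 985×0.235 + 520×0.256 + 123×0.107 = 377.76 kg/s.
solute B fraction in F9 = 0.232.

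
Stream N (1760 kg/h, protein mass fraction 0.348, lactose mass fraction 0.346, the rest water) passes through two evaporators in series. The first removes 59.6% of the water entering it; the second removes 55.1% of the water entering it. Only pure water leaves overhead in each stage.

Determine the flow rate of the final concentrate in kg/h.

1319 kg/h

water in feed = 1760×0.306 = 538.56 kg/h.
After stage 1: water left = (1−0.596)×538.56 = 217.58; stream total = 1439 kg/h.
After stage 2: water left = (1−0.551)×217.58 = 97.693; final concentrate = 1319.1 kg/h.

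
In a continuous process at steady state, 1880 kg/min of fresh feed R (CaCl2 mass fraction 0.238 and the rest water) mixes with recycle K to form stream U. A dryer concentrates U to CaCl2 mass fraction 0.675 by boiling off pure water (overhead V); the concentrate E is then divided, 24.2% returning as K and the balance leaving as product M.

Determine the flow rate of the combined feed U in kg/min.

Overall CaCl2 balance (none leaves overhead): CaCl2 in fresh feed = CaCl2 in product, i.e. 1880×0.238 = (1−0.242)·E·0.675.
E = 447.44/(0.675×0.758) = 874.5 kg/min.
Recycle K = 0.242×874.5 = 211.63 kg/min.
Combined feed U = 1880 + 211.63 = 2091.6 kg/min.

2092 kg/min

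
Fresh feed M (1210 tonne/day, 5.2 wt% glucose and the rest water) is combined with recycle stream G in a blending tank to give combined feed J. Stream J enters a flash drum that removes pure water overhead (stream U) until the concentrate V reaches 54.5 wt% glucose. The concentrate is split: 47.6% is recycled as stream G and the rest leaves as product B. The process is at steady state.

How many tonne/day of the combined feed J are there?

1315 tonne/day

Overall glucose balance (none leaves overhead): glucose in fresh feed = glucose in product, i.e. 1210×0.052 = (1−0.476)·V·0.545.
V = 62.92/(0.545×0.524) = 220.32 tonne/day.
Recycle G = 0.476×220.32 = 104.87 tonne/day.
Combined feed J = 1210 + 104.87 = 1314.9 tonne/day.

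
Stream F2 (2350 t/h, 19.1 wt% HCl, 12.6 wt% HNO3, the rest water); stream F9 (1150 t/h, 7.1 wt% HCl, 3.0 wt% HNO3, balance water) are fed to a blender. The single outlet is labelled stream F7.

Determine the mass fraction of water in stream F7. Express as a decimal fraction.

0.7540

Total flow out = 2350 + 1150 = 3500 t/h.
water in = 2350×0.683 + 1150×0.899 = 2638.9 t/h.
water mass fraction in F7 = 2638.9/3500 = 0.7540.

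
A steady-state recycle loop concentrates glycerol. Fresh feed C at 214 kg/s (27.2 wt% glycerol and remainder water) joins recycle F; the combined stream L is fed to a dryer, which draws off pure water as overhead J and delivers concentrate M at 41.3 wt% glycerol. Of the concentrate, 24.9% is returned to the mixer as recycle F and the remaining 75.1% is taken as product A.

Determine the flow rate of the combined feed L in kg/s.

Overall glycerol balance (none leaves overhead): glycerol in fresh feed = glycerol in product, i.e. 214×0.272 = (1−0.249)·M·0.413.
M = 58.208/(0.413×0.751) = 187.67 kg/s.
Recycle F = 0.249×187.67 = 46.73 kg/s.
Combined feed L = 214 + 46.73 = 260.73 kg/s.

260.7 kg/s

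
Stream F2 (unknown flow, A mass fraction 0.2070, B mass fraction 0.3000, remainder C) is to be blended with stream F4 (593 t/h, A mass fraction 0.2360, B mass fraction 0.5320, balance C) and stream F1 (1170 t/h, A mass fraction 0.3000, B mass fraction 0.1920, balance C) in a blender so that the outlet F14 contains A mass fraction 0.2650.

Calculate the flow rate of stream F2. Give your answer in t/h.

409.5 t/h

Let F2 be the unknown flow. Total out = 1763 + F2.
A balance: 490.95 + 0.207·F2 = 0.265·(1763 + F2)
(0.207 − 0.265)·F2 = 0.265×1763 − 490.95 = -23.753
F2 = -23.753 / -0.058 = 409.53 t/h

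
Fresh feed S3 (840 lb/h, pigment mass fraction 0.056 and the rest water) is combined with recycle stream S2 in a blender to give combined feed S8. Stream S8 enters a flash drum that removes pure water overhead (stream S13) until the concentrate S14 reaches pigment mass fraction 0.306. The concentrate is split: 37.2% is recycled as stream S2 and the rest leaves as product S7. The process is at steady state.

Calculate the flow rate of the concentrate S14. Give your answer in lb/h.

244.8 lb/h

Overall pigment balance (none leaves overhead): pigment in fresh feed = pigment in product, i.e. 840×0.056 = (1−0.372)·S14·0.306.
S14 = 47.04/(0.306×0.628) = 244.79 lb/h.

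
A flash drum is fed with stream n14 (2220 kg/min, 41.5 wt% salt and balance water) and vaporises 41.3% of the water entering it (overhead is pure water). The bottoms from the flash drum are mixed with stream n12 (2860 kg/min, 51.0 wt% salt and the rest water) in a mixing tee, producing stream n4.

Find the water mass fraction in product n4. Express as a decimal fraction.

Vapour removed = 0.413×0.585×2220 = 536.36 kg/min; concentrate = 1683.6 kg/min.
water reaching the mixer = 762.34 (from concentrate) + 2860×0.490 = 2163.7 kg/min.
Product flow = 1683.6 + 2860 = 4543.6 kg/min; water fraction = 0.476.

0.476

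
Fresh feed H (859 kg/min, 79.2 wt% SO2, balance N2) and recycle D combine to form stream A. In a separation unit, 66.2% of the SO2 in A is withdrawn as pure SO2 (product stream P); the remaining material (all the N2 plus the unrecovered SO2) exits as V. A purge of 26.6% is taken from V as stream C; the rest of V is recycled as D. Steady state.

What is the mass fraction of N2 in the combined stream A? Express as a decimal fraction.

N2 enters only via H and leaves only via the purge: 859×0.208 = 0.266×(N2 in V), and the separation unit passes all N2, so N2 in A = N2 in V = 671.7 kg/min.
SO2 in A: m_A = 859×0.792 + (1−0.266)·(1−0.662)·m_A, so m_A = 680.33/0.7519 = 904.8 kg/min.
A = 904.8 + 671.7 = 1576.5 kg/min.
N2 fraction in A = 671.7/1576.5 = 0.4261.

0.4261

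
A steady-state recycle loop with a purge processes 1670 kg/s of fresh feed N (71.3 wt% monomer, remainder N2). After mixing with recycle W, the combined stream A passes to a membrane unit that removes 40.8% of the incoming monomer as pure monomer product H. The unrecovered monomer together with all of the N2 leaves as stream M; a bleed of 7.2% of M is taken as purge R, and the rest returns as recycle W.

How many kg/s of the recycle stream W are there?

N2 enters only via N and leaves only via the purge: 1670×0.287 = 0.072×(N2 in M), and the membrane unit passes all N2, so N2 in A = N2 in M = 6656.8 kg/s.
monomer in A: m_A = 1670×0.713 + (1−0.072)·(1−0.408)·m_A, so m_A = 1190.7/0.4506 = 2642.4 kg/s.
M = (1−0.408)×2642.4 + 6656.8 = 8221.1 kg/s.
Recycle W = (1−0.072)×8221.1 = 7629.2 kg/s.

7629 kg/s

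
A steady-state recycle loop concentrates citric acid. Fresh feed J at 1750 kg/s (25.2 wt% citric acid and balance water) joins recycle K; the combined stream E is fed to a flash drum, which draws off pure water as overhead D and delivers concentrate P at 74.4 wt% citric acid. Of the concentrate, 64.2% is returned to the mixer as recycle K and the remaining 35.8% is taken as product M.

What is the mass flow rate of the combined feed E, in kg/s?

2813 kg/s

Overall citric acid balance (none leaves overhead): citric acid in fresh feed = citric acid in product, i.e. 1750×0.252 = (1−0.642)·P·0.744.
P = 441/(0.744×0.358) = 1655.7 kg/s.
Recycle K = 0.642×1655.7 = 1063 kg/s.
Combined feed E = 1750 + 1063 = 2813 kg/s.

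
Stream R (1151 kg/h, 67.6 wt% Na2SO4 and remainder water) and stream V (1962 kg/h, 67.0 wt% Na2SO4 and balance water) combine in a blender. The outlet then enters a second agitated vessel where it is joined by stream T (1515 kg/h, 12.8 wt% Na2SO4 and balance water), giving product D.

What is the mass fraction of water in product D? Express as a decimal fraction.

0.506

Overall, product flow = 4628 kg/h.
water in = 1151×0.324 + 1962×0.330 + 1515×0.872 = 2341.5 kg/h.
water fraction in D = 0.506.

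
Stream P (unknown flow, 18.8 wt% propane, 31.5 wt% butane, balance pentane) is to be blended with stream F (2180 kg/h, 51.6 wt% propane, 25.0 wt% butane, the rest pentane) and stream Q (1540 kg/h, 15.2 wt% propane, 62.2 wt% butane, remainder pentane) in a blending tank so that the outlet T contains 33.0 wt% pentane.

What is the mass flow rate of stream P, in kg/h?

2212 kg/h

Let P be the unknown flow. Total out = 3720 + P.
pentane balance: 858.16 + 0.497·P = 0.330·(3720 + P)
(0.497 − 0.330)·P = 0.330×3720 − 858.16 = 369.44
P = 369.44 / 0.167 = 2212.2 kg/h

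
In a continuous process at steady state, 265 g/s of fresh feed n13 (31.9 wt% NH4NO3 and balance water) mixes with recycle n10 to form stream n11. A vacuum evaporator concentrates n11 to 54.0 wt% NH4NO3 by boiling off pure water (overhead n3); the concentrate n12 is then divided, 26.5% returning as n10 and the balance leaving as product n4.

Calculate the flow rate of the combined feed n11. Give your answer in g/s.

321.4 g/s

Overall NH4NO3 balance (none leaves overhead): NH4NO3 in fresh feed = NH4NO3 in product, i.e. 265×0.319 = (1−0.265)·n12·0.540.
n12 = 84.535/(0.540×0.735) = 212.99 g/s.
Recycle n10 = 0.265×212.99 = 56.442 g/s.
Combined feed n11 = 265 + 56.442 = 321.44 g/s.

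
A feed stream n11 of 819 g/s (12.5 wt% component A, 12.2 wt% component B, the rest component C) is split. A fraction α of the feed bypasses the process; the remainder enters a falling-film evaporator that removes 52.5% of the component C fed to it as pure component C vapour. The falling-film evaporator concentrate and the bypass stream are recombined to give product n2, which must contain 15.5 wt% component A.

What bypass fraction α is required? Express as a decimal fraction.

0.510

All 819×0.125 = 102.38 g/s of component A reaches n2, so n2 = 102.38/0.155 = 660.48 g/s and vapour = 158.52 g/s.
The evaporator receives (1−α)·819 of feed at 0.753 component C and removes 0.525 of that component C:
0.525×0.753×(1−α)×819 = 158.52
(1−α) = 158.52/323.77 = 0.4896;  α = 0.5104.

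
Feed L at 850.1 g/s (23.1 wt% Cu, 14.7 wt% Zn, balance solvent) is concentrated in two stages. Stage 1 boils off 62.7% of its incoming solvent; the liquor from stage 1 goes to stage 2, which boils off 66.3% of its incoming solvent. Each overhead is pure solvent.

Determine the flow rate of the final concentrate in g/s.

solvent in feed = 850.1×0.622 = 528.76 g/s.
After stage 1: solvent left = (1−0.627)×528.76 = 197.23; stream total = 518.57 g/s.
After stage 2: solvent left = (1−0.663)×197.23 = 66.466; final concentrate = 387.8 g/s.

387.8 g/s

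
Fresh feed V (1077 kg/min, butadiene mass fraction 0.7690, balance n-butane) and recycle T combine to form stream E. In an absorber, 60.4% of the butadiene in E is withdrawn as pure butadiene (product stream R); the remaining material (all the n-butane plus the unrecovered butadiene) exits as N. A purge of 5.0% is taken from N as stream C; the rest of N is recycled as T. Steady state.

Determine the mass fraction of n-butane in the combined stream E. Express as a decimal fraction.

0.7894

n-butane enters only via V and leaves only via the purge: 1077×0.231 = 0.050×(n-butane in N), and the absorber passes all n-butane, so n-butane in E = n-butane in N = 4975.7 kg/min.
butadiene in E: m_A = 1077×0.769 + (1−0.050)·(1−0.604)·m_A, so m_A = 828.21/0.6238 = 1327.7 kg/min.
E = 1327.7 + 4975.7 = 6303.4 kg/min.
n-butane fraction in E = 4975.7/6303.4 = 0.7894.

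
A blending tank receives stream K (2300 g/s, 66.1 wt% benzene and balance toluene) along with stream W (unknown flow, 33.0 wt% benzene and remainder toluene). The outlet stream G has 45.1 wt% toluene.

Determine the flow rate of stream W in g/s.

1176 g/s

Let W be the unknown flow. Total out = 2300 + W.
toluene balance: 779.7 + 0.670·W = 0.451·(2300 + W)
(0.670 − 0.451)·W = 0.451×2300 − 779.7 = 257.6
W = 257.6 / 0.219 = 1176.3 g/s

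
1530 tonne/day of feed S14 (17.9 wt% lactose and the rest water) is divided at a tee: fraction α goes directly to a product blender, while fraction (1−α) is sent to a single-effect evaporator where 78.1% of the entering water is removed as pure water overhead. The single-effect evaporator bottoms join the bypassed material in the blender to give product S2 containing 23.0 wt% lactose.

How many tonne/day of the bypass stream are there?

All 1530×0.179 = 273.87 tonne/day of lactose reaches S2, so S2 = 273.87/0.230 = 1190.7 tonne/day and vapour = 339.26 tonne/day.
The evaporator receives (1−α)·1530 of feed at 0.821 water and removes 0.781 of that water:
0.781×0.821×(1−α)×1530 = 339.26
(1−α) = 339.26/981.04 = 0.3458;  α = 0.6542.
Bypass flow = 0.6542×1530 = 1000.9 tonne/day.

1001 tonne/day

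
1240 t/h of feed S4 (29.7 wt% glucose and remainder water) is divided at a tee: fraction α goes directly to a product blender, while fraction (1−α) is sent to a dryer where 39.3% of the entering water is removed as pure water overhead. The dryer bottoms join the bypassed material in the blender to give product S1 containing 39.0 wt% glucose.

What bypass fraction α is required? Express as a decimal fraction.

All 1240×0.297 = 368.28 t/h of glucose reaches S1, so S1 = 368.28/0.390 = 944.31 t/h and vapour = 295.69 t/h.
The evaporator receives (1−α)·1240 of feed at 0.703 water and removes 0.393 of that water:
0.393×0.703×(1−α)×1240 = 295.69
(1−α) = 295.69/342.59 = 0.8631;  α = 0.1369.

0.137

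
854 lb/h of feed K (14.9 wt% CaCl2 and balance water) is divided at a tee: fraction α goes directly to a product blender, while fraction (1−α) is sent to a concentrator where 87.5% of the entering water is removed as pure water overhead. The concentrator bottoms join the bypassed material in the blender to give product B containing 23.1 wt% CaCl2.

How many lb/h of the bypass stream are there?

446.9 lb/h

All 854×0.149 = 127.25 lb/h of CaCl2 reaches B, so B = 127.25/0.231 = 550.85 lb/h and vapour = 303.15 lb/h.
The evaporator receives (1−α)·854 of feed at 0.851 water and removes 0.875 of that water:
0.875×0.851×(1−α)×854 = 303.15
(1−α) = 303.15/635.91 = 0.4767;  α = 0.5233.
Bypass flow = 0.5233×854 = 446.88 lb/h.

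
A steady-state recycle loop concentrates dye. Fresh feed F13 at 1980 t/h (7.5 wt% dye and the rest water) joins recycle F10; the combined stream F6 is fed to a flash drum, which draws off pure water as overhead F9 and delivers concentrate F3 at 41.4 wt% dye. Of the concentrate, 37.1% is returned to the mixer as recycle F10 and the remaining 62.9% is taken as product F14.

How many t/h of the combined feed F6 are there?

2192 t/h

Overall dye balance (none leaves overhead): dye in fresh feed = dye in product, i.e. 1980×0.075 = (1−0.371)·F3·0.414.
F3 = 148.5/(0.414×0.629) = 570.26 t/h.
Recycle F10 = 0.371×570.26 = 211.57 t/h.
Combined feed F6 = 1980 + 211.57 = 2191.6 t/h.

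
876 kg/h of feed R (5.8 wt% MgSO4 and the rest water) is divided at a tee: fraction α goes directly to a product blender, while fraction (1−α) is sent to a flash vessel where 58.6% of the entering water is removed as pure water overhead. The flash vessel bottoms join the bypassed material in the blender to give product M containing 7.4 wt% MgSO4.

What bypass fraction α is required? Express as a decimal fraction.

All 876×0.058 = 50.808 kg/h of MgSO4 reaches M, so M = 50.808/0.074 = 686.59 kg/h and vapour = 189.41 kg/h.
The evaporator receives (1−α)·876 of feed at 0.942 water and removes 0.586 of that water:
0.586×0.942×(1−α)×876 = 189.41
(1−α) = 189.41/483.56 = 0.3917;  α = 0.6083.

0.608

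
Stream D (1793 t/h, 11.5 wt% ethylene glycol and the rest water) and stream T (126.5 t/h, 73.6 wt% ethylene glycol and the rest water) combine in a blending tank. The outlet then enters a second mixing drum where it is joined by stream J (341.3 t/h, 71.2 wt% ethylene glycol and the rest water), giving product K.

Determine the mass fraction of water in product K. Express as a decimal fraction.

0.7601

Overall, product flow = 2260.8 t/h.
water in = 1793×0.885 + 126.5×0.264 + 341.3×0.288 = 1718.5 t/h.
water fraction in K = 0.7601.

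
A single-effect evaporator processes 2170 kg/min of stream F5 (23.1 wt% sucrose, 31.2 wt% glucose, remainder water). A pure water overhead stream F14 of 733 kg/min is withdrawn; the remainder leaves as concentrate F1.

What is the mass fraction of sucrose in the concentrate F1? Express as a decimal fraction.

sucrose is not removed: 2170×0.231 = 501.27 kg/min of sucrose enters F1.
Concentrate = 2170 − 733 = 1437 kg/min.
Mass fraction = 501.27/1437 = 0.349.

0.349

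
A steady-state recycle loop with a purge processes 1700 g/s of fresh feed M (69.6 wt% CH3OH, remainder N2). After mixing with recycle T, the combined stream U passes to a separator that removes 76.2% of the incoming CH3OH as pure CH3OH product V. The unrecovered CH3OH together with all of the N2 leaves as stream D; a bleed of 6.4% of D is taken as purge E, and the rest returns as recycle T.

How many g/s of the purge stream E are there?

540 g/s

N2 enters only via M and leaves only via the purge: 1700×0.304 = 0.064×(N2 in D), and the separator passes all N2, so N2 in U = N2 in D = 8075 g/s.
CH3OH in U: m_A = 1700×0.696 + (1−0.064)·(1−0.762)·m_A, so m_A = 1183.2/0.7772 = 1522.3 g/s.
D = (1−0.762)×1522.3 + 8075 = 8437.3 g/s.
Purge E = 0.064×8437.3 = 539.99 g/s.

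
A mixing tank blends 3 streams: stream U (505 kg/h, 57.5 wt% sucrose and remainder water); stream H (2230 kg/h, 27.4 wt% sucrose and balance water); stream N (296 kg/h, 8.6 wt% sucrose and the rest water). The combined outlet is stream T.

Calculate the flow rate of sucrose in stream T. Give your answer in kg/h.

sucrose out = sucrose in = 505×0.575 + 2230×0.274 + 296×0.086 = 926.85 kg/h.

926.9 kg/h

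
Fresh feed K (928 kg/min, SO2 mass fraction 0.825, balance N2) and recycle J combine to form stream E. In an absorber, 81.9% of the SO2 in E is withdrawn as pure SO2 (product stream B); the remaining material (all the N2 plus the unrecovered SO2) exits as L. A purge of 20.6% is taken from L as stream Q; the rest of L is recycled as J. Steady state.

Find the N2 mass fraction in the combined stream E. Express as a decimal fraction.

0.469

N2 enters only via K and leaves only via the purge: 928×0.175 = 0.206×(N2 in L), and the absorber passes all N2, so N2 in E = N2 in L = 788.35 kg/min.
SO2 in E: m_A = 928×0.825 + (1−0.206)·(1−0.819)·m_A, so m_A = 765.6/0.8563 = 894.09 kg/min.
E = 894.09 + 788.35 = 1682.4 kg/min.
N2 fraction in E = 788.35/1682.4 = 0.469.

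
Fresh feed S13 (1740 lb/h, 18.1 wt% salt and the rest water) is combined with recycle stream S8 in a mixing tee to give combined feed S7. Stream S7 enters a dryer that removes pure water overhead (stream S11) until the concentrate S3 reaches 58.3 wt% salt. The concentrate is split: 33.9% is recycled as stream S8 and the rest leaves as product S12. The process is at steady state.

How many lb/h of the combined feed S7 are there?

2017 lb/h

Overall salt balance (none leaves overhead): salt in fresh feed = salt in product, i.e. 1740×0.181 = (1−0.339)·S3·0.583.
S3 = 314.94/(0.583×0.661) = 817.26 lb/h.
Recycle S8 = 0.339×817.26 = 277.05 lb/h.
Combined feed S7 = 1740 + 277.05 = 2017 lb/h.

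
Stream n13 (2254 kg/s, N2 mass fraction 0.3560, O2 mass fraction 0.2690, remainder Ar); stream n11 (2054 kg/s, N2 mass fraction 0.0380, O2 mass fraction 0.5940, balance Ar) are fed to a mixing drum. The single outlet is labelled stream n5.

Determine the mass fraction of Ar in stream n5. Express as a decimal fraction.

Total flow out = 2254 + 2054 = 4308 kg/s.
Ar in = 2254×0.375 + 2054×0.368 = 1601.1 kg/s.
Ar mass fraction in n5 = 1601.1/4308 = 0.3717.

0.3717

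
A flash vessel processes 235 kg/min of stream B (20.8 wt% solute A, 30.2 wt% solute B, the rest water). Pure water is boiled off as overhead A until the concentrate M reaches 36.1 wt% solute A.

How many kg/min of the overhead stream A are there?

99.6 kg/min

solute A is conserved: 235×0.208 = 48.88 kg/min all reports to the concentrate.
Concentrate = 48.88/(target fraction) = 135.4 kg/min.
Overhead = 235 − 135.4 = 99.598 kg/min.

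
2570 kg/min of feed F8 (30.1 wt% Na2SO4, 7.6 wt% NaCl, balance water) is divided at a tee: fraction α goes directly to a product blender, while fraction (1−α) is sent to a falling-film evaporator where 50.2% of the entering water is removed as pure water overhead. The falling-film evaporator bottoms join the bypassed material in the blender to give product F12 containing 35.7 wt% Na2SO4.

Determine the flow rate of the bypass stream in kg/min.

1281 kg/min

All 2570×0.301 = 773.57 kg/min of Na2SO4 reaches F12, so F12 = 773.57/0.357 = 2166.9 kg/min and vapour = 403.14 kg/min.
The evaporator receives (1−α)·2570 of feed at 0.623 water and removes 0.502 of that water:
0.502×0.623×(1−α)×2570 = 403.14
(1−α) = 403.14/803.76 = 0.5016;  α = 0.4984.
Bypass flow = 0.4984×2570 = 1281 kg/min.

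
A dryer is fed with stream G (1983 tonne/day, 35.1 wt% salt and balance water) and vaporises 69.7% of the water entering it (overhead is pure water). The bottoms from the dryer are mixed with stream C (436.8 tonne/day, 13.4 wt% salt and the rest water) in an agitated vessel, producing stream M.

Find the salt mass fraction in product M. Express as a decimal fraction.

Vapour removed = 0.697×0.649×1983 = 897.02 tonne/day; concentrate = 1086 tonne/day.
salt reaching the mixer = 696.03 (from concentrate) + 436.8×0.134 = 754.56 tonne/day.
Product flow = 1086 + 436.8 = 1522.8 tonne/day; salt fraction = 0.496.

0.496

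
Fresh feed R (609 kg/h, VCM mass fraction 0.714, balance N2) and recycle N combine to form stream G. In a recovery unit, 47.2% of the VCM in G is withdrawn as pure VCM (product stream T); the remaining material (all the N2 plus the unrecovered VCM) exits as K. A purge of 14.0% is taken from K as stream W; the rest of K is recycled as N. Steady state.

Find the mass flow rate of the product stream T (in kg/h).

375.9 kg/h

VCM in G: m_A = 609×0.714 + (1−0.140)·(1−0.472)·m_A, so m_A = 434.83/0.5459 = 796.5 kg/h.
Product T = 0.472×796.5 = 375.95 kg/h.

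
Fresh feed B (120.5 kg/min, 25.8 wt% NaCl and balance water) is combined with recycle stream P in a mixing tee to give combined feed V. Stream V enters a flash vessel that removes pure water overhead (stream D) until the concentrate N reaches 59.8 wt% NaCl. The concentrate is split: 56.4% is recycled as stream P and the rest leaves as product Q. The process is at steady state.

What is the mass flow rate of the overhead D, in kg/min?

Overall NaCl balance (none leaves overhead): NaCl in fresh feed = NaCl in product, i.e. 120.5×0.258 = (1−0.564)·N·0.598.
N = 31.089/(0.598×0.436) = 119.24 kg/min.
Recycle P = 0.564×119.24 = 67.251 kg/min.
Combined feed V = 120.5 + 67.251 = 187.75 kg/min.
Overhead D = V − N = 187.75 − 119.24 = 68.512 kg/min.

68.51 kg/min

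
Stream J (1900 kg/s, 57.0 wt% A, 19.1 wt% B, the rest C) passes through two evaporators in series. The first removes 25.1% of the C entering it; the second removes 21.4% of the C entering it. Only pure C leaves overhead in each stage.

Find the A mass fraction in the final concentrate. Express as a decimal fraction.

C in feed = 1900×0.239 = 454.1 kg/s.
After stage 1: C left = (1−0.251)×454.1 = 340.12; stream total = 1786 kg/s.
After stage 2: C left = (1−0.214)×340.12 = 267.34; final concentrate = 1713.2 kg/s.
A fraction = 1083/1713.2 = 0.632.

0.632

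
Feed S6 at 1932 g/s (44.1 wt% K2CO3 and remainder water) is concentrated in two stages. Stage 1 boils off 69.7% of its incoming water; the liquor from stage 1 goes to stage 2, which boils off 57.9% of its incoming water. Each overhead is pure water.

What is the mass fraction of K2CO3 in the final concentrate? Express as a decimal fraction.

0.861

water in feed = 1932×0.559 = 1080 g/s.
After stage 1: water left = (1−0.697)×1080 = 327.24; stream total = 1179.2 g/s.
After stage 2: water left = (1−0.579)×327.24 = 137.77; final concentrate = 989.78 g/s.
K2CO3 fraction = 852.01/989.78 = 0.861.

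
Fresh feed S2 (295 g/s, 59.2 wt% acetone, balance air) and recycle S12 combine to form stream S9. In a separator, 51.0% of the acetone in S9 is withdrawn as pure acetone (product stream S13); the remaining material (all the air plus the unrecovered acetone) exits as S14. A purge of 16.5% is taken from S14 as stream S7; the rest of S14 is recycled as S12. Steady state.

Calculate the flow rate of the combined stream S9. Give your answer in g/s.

air enters only via S2 and leaves only via the purge: 295×0.408 = 0.165×(air in S14), and the separator passes all air, so air in S9 = air in S14 = 729.45 g/s.
acetone in S9: m_A = 295×0.592 + (1−0.165)·(1−0.510)·m_A, so m_A = 174.64/0.5909 = 295.57 g/s.
S9 = 295.57 + 729.45 = 1025 g/s.

1025 g/s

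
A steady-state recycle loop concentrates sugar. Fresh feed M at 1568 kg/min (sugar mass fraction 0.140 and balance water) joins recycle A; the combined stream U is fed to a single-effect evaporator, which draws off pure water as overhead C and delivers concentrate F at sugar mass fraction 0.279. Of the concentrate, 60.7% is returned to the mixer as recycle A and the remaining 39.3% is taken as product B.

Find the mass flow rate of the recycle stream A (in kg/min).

Overall sugar balance (none leaves overhead): sugar in fresh feed = sugar in product, i.e. 1568×0.140 = (1−0.607)·F·0.279.
F = 219.52/(0.279×0.393) = 2002.1 kg/min.
Recycle A = 0.607×2002.1 = 1215.3 kg/min.

1215 kg/min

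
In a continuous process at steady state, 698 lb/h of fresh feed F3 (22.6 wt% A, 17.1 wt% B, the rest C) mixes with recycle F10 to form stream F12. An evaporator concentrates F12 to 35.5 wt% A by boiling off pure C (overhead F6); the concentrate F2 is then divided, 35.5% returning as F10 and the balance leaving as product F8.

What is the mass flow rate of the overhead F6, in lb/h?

253.6 lb/h

Overall A balance (none leaves overhead): A in fresh feed = A in product, i.e. 698×0.226 = (1−0.355)·F2·0.355.
F2 = 157.75/(0.355×0.645) = 688.93 lb/h.
Recycle F10 = 0.355×688.93 = 244.57 lb/h.
Combined feed F12 = 698 + 244.57 = 942.57 lb/h.
Overhead F6 = F12 − F2 = 942.57 − 688.93 = 253.64 lb/h.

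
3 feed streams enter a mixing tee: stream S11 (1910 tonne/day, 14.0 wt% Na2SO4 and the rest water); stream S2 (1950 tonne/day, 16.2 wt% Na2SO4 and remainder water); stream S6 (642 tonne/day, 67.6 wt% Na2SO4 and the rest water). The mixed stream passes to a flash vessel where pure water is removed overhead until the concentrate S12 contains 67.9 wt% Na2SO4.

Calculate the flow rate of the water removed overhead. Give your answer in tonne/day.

3004 tonne/day

Na2SO4 entering = 1910×0.140 + 1950×0.162 + 642×0.676 = 1017.3 tonne/day.
All Na2SO4 reports to S12, so S12 = 1017.3/0.679 = 1498.2 tonne/day.
Total feed = 4502 tonne/day; overhead = 4502 − 1498.2 = 3003.8 tonne/day.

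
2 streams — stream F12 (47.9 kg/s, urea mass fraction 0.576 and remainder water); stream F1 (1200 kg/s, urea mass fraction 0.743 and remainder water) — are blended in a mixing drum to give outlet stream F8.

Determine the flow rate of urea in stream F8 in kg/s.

919.2 kg/s

urea out = urea in = 47.9×0.576 + 1200×0.743 = 919.19 kg/s.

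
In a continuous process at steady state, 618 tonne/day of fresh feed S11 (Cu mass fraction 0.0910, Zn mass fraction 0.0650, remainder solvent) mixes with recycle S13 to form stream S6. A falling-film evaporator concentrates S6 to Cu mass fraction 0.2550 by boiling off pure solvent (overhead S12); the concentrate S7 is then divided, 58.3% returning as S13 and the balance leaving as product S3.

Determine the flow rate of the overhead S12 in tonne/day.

397.5 tonne/day

Overall Cu balance (none leaves overhead): Cu in fresh feed = Cu in product, i.e. 618×0.091 = (1−0.583)·S7·0.255.
S7 = 56.238/(0.255×0.417) = 528.88 tonne/day.
Recycle S13 = 0.583×528.88 = 308.33 tonne/day.
Combined feed S6 = 618 + 308.33 = 926.33 tonne/day.
Overhead S12 = S6 − S7 = 926.33 − 528.88 = 397.46 tonne/day.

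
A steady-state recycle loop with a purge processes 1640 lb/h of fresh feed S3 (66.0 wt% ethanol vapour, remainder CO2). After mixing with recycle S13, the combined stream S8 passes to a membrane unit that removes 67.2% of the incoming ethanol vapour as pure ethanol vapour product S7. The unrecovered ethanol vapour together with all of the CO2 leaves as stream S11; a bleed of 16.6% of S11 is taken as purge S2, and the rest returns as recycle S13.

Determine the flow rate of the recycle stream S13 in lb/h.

3209 lb/h

CO2 enters only via S3 and leaves only via the purge: 1640×0.340 = 0.166×(CO2 in S11), and the membrane unit passes all CO2, so CO2 in S8 = CO2 in S11 = 3359 lb/h.
ethanol vapour in S8: m_A = 1640×0.660 + (1−0.166)·(1−0.672)·m_A, so m_A = 1082.4/0.7264 = 1490 lb/h.
S11 = (1−0.672)×1490 + 3359 = 3847.8 lb/h.
Recycle S13 = (1−0.166)×3847.8 = 3209 lb/h.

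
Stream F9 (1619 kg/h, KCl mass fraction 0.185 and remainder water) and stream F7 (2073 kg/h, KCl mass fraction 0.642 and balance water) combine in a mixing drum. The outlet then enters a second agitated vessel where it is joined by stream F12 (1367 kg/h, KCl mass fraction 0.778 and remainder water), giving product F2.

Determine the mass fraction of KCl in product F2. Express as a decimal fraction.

0.532

Overall, product flow = 5059 kg/h.
KCl in = 1619×0.185 + 2073×0.642 + 1367×0.778 = 2693.9 kg/h.
KCl fraction in F2 = 0.532.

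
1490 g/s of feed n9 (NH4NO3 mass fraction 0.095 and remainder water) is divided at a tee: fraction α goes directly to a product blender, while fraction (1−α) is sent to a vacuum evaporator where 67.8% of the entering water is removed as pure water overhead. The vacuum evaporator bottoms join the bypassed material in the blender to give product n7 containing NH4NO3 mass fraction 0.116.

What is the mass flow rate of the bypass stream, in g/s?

All 1490×0.095 = 141.55 g/s of NH4NO3 reaches n7, so n7 = 141.55/0.116 = 1220.3 g/s and vapour = 269.74 g/s.
The evaporator receives (1−α)·1490 of feed at 0.905 water and removes 0.678 of that water:
0.678×0.905×(1−α)×1490 = 269.74
(1−α) = 269.74/914.25 = 0.2950;  α = 0.7050.
Bypass flow = 0.7050×1490 = 1050.4 g/s.

1050 g/s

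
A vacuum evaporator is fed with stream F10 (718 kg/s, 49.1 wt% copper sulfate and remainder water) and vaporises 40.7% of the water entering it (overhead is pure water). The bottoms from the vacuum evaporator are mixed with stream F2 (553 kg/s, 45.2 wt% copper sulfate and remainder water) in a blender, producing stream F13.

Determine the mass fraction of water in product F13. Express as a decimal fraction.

Vapour removed = 0.407×0.509×718 = 148.74 kg/s; concentrate = 569.26 kg/s.
water reaching the mixer = 216.72 (from concentrate) + 553×0.548 = 519.76 kg/s.
Product flow = 569.26 + 553 = 1122.3 kg/s; water fraction = 0.463.

0.463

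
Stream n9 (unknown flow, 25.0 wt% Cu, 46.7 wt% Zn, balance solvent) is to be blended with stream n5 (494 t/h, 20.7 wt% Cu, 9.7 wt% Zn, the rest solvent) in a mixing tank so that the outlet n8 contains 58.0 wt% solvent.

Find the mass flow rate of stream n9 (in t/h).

192.9 t/h

Let n9 be the unknown flow. Total out = 494 + n9.
solvent balance: 343.82 + 0.283·n9 = 0.580·(494 + n9)
(0.283 − 0.580)·n9 = 0.580×494 − 343.82 = -57.304
n9 = -57.304 / -0.297 = 192.94 t/h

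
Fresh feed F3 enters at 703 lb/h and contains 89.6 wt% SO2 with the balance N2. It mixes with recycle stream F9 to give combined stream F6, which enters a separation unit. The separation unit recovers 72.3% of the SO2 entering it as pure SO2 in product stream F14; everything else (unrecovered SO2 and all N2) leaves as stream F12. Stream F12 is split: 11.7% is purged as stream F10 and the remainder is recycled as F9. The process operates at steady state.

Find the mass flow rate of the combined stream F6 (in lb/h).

N2 enters only via F3 and leaves only via the purge: 703×0.104 = 0.117×(N2 in F12), and the separation unit passes all N2, so N2 in F6 = N2 in F12 = 624.89 lb/h.
SO2 in F6: m_A = 703×0.896 + (1−0.117)·(1−0.723)·m_A, so m_A = 629.89/0.7554 = 833.84 lb/h.
F6 = 833.84 + 624.89 = 1458.7 lb/h.

1459 lb/h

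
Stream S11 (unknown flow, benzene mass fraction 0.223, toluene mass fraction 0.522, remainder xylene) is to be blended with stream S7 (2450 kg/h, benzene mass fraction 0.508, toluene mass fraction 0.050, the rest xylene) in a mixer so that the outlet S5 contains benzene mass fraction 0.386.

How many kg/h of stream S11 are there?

1834 kg/h

Let S11 be the unknown flow. Total out = 2450 + S11.
benzene balance: 1244.6 + 0.223·S11 = 0.386·(2450 + S11)
(0.223 − 0.386)·S11 = 0.386×2450 − 1244.6 = -298.9
S11 = -298.9 / -0.163 = 1833.7 kg/h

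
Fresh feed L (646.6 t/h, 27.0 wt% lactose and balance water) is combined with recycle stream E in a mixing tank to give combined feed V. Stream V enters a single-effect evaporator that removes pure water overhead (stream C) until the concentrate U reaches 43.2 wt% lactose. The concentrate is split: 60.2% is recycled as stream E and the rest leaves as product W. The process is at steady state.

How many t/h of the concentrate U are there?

1015 t/h

Overall lactose balance (none leaves overhead): lactose in fresh feed = lactose in product, i.e. 646.6×0.270 = (1−0.602)·U·0.432.
U = 174.58/(0.432×0.398) = 1015.4 t/h.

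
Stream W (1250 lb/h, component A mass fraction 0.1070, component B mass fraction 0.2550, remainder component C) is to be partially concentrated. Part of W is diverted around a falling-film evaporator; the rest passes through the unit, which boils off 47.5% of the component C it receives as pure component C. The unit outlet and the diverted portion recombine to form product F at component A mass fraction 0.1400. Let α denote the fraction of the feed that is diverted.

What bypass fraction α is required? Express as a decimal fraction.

All 1250×0.107 = 133.75 lb/h of component A reaches F, so F = 133.75/0.140 = 955.36 lb/h and vapour = 294.64 lb/h.
The evaporator receives (1−α)·1250 of feed at 0.638 component C and removes 0.475 of that component C:
0.475×0.638×(1−α)×1250 = 294.64
(1−α) = 294.64/378.81 = 0.7778;  α = 0.2222.

0.222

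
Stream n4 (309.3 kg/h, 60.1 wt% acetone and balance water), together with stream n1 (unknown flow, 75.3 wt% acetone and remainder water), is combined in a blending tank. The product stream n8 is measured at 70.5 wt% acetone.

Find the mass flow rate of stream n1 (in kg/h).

Let n1 be the unknown flow. Total out = 309.3 + n1.
acetone balance: 185.89 + 0.753·n1 = 0.705·(309.3 + n1)
(0.753 − 0.705)·n1 = 0.705×309.3 − 185.89 = 32.167
n1 = 32.167 / 0.048 = 670.15 kg/h

670.1 kg/h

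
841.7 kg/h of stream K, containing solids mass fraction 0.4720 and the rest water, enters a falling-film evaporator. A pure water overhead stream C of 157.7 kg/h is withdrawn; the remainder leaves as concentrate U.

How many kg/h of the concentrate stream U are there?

Concentrate = 841.7 − 157.7 = 684 kg/h.

684 kg/h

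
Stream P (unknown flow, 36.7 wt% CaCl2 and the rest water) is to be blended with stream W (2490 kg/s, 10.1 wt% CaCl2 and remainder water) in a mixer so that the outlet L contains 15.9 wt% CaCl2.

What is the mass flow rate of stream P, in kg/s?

694.3 kg/s

Let P be the unknown flow. Total out = 2490 + P.
CaCl2 balance: 251.49 + 0.367·P = 0.159·(2490 + P)
(0.367 − 0.159)·P = 0.159×2490 − 251.49 = 144.42
P = 144.42 / 0.208 = 694.33 kg/s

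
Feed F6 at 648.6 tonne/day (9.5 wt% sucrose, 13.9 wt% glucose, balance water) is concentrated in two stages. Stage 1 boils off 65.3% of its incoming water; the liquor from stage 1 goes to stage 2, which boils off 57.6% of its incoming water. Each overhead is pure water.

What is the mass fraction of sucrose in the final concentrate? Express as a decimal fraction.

water in feed = 648.6×0.766 = 496.83 tonne/day.
After stage 1: water left = (1−0.653)×496.83 = 172.4; stream total = 324.17 tonne/day.
After stage 2: water left = (1−0.576)×172.4 = 73.097; final concentrate = 224.87 tonne/day.
sucrose fraction = 61.617/224.87 = 0.2740.

0.2740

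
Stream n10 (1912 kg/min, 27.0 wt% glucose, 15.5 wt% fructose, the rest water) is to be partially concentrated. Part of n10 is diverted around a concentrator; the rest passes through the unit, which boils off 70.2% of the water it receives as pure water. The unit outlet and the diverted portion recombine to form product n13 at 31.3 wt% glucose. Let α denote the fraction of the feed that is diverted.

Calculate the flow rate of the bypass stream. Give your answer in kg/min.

All 1912×0.270 = 516.24 kg/min of glucose reaches n13, so n13 = 516.24/0.313 = 1649.3 kg/min and vapour = 262.67 kg/min.
The evaporator receives (1−α)·1912 of feed at 0.575 water and removes 0.702 of that water:
0.702×0.575×(1−α)×1912 = 262.67
(1−α) = 262.67/771.78 = 0.3403;  α = 0.6597.
Bypass flow = 0.6597×1912 = 1261.3 kg/min.

1261 kg/min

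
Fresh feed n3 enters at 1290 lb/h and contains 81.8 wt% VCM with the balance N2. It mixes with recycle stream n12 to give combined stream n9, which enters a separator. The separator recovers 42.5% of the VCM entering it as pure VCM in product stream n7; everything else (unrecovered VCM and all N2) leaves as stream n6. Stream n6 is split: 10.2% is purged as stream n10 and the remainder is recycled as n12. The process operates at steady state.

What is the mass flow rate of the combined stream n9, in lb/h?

4484 lb/h

N2 enters only via n3 and leaves only via the purge: 1290×0.182 = 0.102×(N2 in n6), and the separator passes all N2, so N2 in n9 = N2 in n6 = 2301.8 lb/h.
VCM in n9: m_A = 1290×0.818 + (1−0.102)·(1−0.425)·m_A, so m_A = 1055.2/0.4837 = 2181.8 lb/h.
n9 = 2181.8 + 2301.8 = 4483.5 lb/h.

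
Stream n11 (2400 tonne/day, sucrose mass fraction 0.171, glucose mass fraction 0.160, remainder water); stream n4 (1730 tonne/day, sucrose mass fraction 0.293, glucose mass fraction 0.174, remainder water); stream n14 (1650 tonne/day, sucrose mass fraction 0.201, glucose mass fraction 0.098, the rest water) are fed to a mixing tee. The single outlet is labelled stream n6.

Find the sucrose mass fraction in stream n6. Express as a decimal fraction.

0.216

Total flow out = 2400 + 1730 + 1650 = 5780 tonne/day.
sucrose in = 2400×0.171 + 1730×0.293 + 1650×0.201 = 1248.9 tonne/day.
sucrose mass fraction in n6 = 1248.9/5780 = 0.216.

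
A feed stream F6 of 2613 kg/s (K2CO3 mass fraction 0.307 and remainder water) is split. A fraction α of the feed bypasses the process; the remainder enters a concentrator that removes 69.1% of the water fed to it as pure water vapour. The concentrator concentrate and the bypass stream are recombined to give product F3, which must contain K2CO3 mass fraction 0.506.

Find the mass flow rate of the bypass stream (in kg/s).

467 kg/s

All 2613×0.307 = 802.19 kg/s of K2CO3 reaches F3, so F3 = 802.19/0.506 = 1585.4 kg/s and vapour = 1027.6 kg/s.
The evaporator receives (1−α)·2613 of feed at 0.693 water and removes 0.691 of that water:
0.691×0.693×(1−α)×2613 = 1027.6
(1−α) = 1027.6/1251.3 = 0.8213;  α = 0.1787.
Bypass flow = 0.1787×2613 = 467 kg/s.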